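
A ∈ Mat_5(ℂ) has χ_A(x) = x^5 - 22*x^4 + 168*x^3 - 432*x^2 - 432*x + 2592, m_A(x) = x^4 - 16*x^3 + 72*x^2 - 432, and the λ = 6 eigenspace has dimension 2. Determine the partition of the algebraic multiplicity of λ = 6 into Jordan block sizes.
Block sizes for λ = 6: [3, 1]

Step 1 — from the characteristic polynomial, algebraic multiplicity of λ = 6 is 4. From dim ker(A − (6)·I) = 2, there are exactly 2 Jordan blocks for λ = 6.
Step 2 — from the minimal polynomial, the factor (x − 6)^3 tells us the largest block for λ = 6 has size 3.
Step 3 — with total size 4, 2 blocks, and largest block 3, the block sizes (in nonincreasing order) are [3, 1].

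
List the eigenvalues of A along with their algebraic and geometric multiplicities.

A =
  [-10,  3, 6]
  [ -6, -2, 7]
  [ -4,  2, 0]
λ = -4: alg = 3, geom = 1

Step 1 — factor the characteristic polynomial to read off the algebraic multiplicities:
  χ_A(x) = (x + 4)^3

Step 2 — compute geometric multiplicities via the rank-nullity identity g(λ) = n − rank(A − λI):
  rank(A − (-4)·I) = 2, so dim ker(A − (-4)·I) = n − 2 = 1

Summary:
  λ = -4: algebraic multiplicity = 3, geometric multiplicity = 1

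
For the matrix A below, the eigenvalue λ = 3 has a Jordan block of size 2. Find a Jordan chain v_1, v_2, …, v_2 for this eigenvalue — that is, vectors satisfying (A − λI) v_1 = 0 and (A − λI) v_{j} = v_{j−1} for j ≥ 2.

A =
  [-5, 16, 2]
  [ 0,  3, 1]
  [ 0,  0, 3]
A Jordan chain for λ = 3 of length 2:
v_1 = (2, 1, 0)ᵀ
v_2 = (0, 0, 1)ᵀ

Let N = A − (3)·I. We want v_2 with N^2 v_2 = 0 but N^1 v_2 ≠ 0; then v_{j-1} := N · v_j for j = 2, …, 2.

Pick v_2 = (0, 0, 1)ᵀ.
Then v_1 = N · v_2 = (2, 1, 0)ᵀ.

Sanity check: (A − (3)·I) v_1 = (0, 0, 0)ᵀ = 0. ✓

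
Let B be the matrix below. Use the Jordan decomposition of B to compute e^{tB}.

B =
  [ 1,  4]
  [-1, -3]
e^{tB} =
  [2*t*exp(-t) + exp(-t), 4*t*exp(-t)]
  [-t*exp(-t), -2*t*exp(-t) + exp(-t)]

Strategy: write B = P · J · P⁻¹ where J is a Jordan canonical form, so e^{tB} = P · e^{tJ} · P⁻¹, and e^{tJ} can be computed block-by-block.

B has Jordan form
J =
  [-1,  1]
  [ 0, -1]
(up to reordering of blocks).

Per-block formulas:
  For a 2×2 Jordan block J_2(-1): exp(t · J_2(-1)) = e^(-1t)·(I + t·N), where N is the 2×2 nilpotent shift.

After assembling e^{tJ} and conjugating by P, we get:

e^{tB} =
  [2*t*exp(-t) + exp(-t), 4*t*exp(-t)]
  [-t*exp(-t), -2*t*exp(-t) + exp(-t)]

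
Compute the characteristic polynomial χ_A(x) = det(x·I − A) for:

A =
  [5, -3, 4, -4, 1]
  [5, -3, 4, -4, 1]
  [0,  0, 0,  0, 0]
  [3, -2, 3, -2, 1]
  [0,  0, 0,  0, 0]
x^5

Expanding det(x·I − A) (e.g. by cofactor expansion or by noting that A is similar to its Jordan form J, which has the same characteristic polynomial as A) gives
  χ_A(x) = x^5
which factors as x^5. The eigenvalues (with algebraic multiplicities) are λ = 0 with multiplicity 5.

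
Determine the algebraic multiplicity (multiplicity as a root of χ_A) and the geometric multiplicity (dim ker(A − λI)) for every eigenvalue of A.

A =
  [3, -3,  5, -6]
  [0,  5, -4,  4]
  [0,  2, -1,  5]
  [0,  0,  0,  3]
λ = 1: alg = 1, geom = 1; λ = 3: alg = 3, geom = 1

Step 1 — factor the characteristic polynomial to read off the algebraic multiplicities:
  χ_A(x) = (x - 3)^3*(x - 1)

Step 2 — compute geometric multiplicities via the rank-nullity identity g(λ) = n − rank(A − λI):
  rank(A − (1)·I) = 3, so dim ker(A − (1)·I) = n − 3 = 1
  rank(A − (3)·I) = 3, so dim ker(A − (3)·I) = n − 3 = 1

Summary:
  λ = 1: algebraic multiplicity = 1, geometric multiplicity = 1
  λ = 3: algebraic multiplicity = 3, geometric multiplicity = 1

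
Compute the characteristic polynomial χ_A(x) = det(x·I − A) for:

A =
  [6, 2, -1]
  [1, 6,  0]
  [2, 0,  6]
x^3 - 18*x^2 + 108*x - 216

Expanding det(x·I − A) (e.g. by cofactor expansion or by noting that A is similar to its Jordan form J, which has the same characteristic polynomial as A) gives
  χ_A(x) = x^3 - 18*x^2 + 108*x - 216
which factors as (x - 6)^3. The eigenvalues (with algebraic multiplicities) are λ = 6 with multiplicity 3.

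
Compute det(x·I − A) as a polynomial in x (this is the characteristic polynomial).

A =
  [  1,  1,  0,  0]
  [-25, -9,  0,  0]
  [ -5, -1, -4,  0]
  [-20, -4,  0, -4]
x^4 + 16*x^3 + 96*x^2 + 256*x + 256

Expanding det(x·I − A) (e.g. by cofactor expansion or by noting that A is similar to its Jordan form J, which has the same characteristic polynomial as A) gives
  χ_A(x) = x^4 + 16*x^3 + 96*x^2 + 256*x + 256
which factors as (x + 4)^4. The eigenvalues (with algebraic multiplicities) are λ = -4 with multiplicity 4.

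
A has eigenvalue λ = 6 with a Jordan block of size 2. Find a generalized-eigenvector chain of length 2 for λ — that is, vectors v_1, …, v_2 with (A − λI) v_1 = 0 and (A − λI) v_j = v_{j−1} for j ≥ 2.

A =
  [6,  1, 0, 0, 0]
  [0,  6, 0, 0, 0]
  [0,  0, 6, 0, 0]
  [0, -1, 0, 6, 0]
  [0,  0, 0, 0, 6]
A Jordan chain for λ = 6 of length 2:
v_1 = (1, 0, 0, -1, 0)ᵀ
v_2 = (0, 1, 0, 0, 0)ᵀ

Let N = A − (6)·I. We want v_2 with N^2 v_2 = 0 but N^1 v_2 ≠ 0; then v_{j-1} := N · v_j for j = 2, …, 2.

Pick v_2 = (0, 1, 0, 0, 0)ᵀ.
Then v_1 = N · v_2 = (1, 0, 0, -1, 0)ᵀ.

Sanity check: (A − (6)·I) v_1 = (0, 0, 0, 0, 0)ᵀ = 0. ✓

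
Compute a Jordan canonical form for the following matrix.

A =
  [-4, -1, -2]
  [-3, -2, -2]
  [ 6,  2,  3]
J_2(-1) ⊕ J_1(-1)

The characteristic polynomial is
  det(x·I − A) = x^3 + 3*x^2 + 3*x + 1 = (x + 1)^3

Eigenvalues and multiplicities (the geometric multiplicity of λ is n − rank(A − λI), which equals the number of Jordan blocks for λ):
  λ = -1: algebraic multiplicity = 3, geometric multiplicity = 2

Determining the block sizes for each eigenvalue:
  λ = -1: 2 blocks summing to 3 forces exactly one block of size 2 and the rest size 1 → block sizes [2, 1]

Assembling the blocks gives a Jordan form
J =
  [-1,  1,  0]
  [ 0, -1,  0]
  [ 0,  0, -1]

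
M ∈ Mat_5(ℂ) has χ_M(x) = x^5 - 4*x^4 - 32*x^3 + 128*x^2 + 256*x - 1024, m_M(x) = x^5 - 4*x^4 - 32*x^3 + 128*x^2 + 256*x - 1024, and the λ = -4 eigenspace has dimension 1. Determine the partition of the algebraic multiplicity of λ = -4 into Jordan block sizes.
Block sizes for λ = -4: [2]

Step 1 — from the characteristic polynomial, algebraic multiplicity of λ = -4 is 2. From dim ker(M − (-4)·I) = 1, there are exactly 1 Jordan blocks for λ = -4.
Step 2 — from the minimal polynomial, the factor (x + 4)^2 tells us the largest block for λ = -4 has size 2.
Step 3 — with total size 2, 1 blocks, and largest block 2, the block sizes (in nonincreasing order) are [2].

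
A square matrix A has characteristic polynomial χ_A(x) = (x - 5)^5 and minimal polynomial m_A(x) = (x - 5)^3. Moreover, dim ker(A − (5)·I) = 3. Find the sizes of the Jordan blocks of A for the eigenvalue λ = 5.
Block sizes for λ = 5: [3, 1, 1]

Step 1 — from the characteristic polynomial, algebraic multiplicity of λ = 5 is 5. From dim ker(A − (5)·I) = 3, there are exactly 3 Jordan blocks for λ = 5.
Step 2 — from the minimal polynomial, the factor (x − 5)^3 tells us the largest block for λ = 5 has size 3.
Step 3 — with total size 5, 3 blocks, and largest block 3, the block sizes (in nonincreasing order) are [3, 1, 1].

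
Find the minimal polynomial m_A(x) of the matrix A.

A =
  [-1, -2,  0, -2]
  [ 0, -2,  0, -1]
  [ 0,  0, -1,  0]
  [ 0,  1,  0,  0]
x^2 + 2*x + 1

The characteristic polynomial is χ_A(x) = (x + 1)^4, so the eigenvalues are known. The minimal polynomial is
  m_A(x) = Π_λ (x − λ)^{k_λ}
where k_λ is the size of the *largest* Jordan block for λ (equivalently, the smallest k with (A − λI)^k v = 0 for every generalised eigenvector v of λ).

  λ = -1: largest Jordan block has size 2, contributing (x + 1)^2

So m_A(x) = (x + 1)^2 = x^2 + 2*x + 1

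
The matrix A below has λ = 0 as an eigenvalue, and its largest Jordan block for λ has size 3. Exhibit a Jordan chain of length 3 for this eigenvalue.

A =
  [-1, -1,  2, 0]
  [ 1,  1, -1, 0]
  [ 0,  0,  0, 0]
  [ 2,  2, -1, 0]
A Jordan chain for λ = 0 of length 3:
v_1 = (-1, 1, 0, 2)ᵀ
v_2 = (2, -1, 0, -1)ᵀ
v_3 = (0, 0, 1, 0)ᵀ

Let N = A − (0)·I. We want v_3 with N^3 v_3 = 0 but N^2 v_3 ≠ 0; then v_{j-1} := N · v_j for j = 3, …, 2.

Pick v_3 = (0, 0, 1, 0)ᵀ.
Then v_2 = N · v_3 = (2, -1, 0, -1)ᵀ.
Then v_1 = N · v_2 = (-1, 1, 0, 2)ᵀ.

Sanity check: (A − (0)·I) v_1 = (0, 0, 0, 0)ᵀ = 0. ✓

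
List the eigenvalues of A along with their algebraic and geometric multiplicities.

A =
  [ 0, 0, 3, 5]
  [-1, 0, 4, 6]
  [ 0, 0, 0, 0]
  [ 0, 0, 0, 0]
λ = 0: alg = 4, geom = 2

Step 1 — factor the characteristic polynomial to read off the algebraic multiplicities:
  χ_A(x) = x^4

Step 2 — compute geometric multiplicities via the rank-nullity identity g(λ) = n − rank(A − λI):
  rank(A − (0)·I) = 2, so dim ker(A − (0)·I) = n − 2 = 2

Summary:
  λ = 0: algebraic multiplicity = 4, geometric multiplicity = 2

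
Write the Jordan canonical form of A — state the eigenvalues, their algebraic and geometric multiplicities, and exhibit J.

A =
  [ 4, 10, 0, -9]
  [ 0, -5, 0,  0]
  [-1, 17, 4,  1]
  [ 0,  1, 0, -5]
J_2(-5) ⊕ J_2(4)

The characteristic polynomial is
  det(x·I − A) = x^4 + 2*x^3 - 39*x^2 - 40*x + 400 = (x - 4)^2*(x + 5)^2

Eigenvalues and multiplicities (the geometric multiplicity of λ is n − rank(A − λI), which equals the number of Jordan blocks for λ):
  λ = -5: algebraic multiplicity = 2, geometric multiplicity = 1
  λ = 4: algebraic multiplicity = 2, geometric multiplicity = 1

Determining the block sizes for each eigenvalue:
  λ = -5: one block (gm = 1), so the single block has size am = 2 → block sizes [2]
  λ = 4: one block (gm = 1), so the single block has size am = 2 → block sizes [2]

Assembling the blocks gives a Jordan form
J =
  [-5,  1, 0, 0]
  [ 0, -5, 0, 0]
  [ 0,  0, 4, 1]
  [ 0,  0, 0, 4]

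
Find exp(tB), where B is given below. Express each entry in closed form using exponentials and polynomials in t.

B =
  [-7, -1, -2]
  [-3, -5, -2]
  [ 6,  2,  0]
e^{tB} =
  [-3*t*exp(-4*t) + exp(-4*t), -t*exp(-4*t), -2*t*exp(-4*t)]
  [-3*t*exp(-4*t), -t*exp(-4*t) + exp(-4*t), -2*t*exp(-4*t)]
  [6*t*exp(-4*t), 2*t*exp(-4*t), 4*t*exp(-4*t) + exp(-4*t)]

Strategy: write B = P · J · P⁻¹ where J is a Jordan canonical form, so e^{tB} = P · e^{tJ} · P⁻¹, and e^{tJ} can be computed block-by-block.

B has Jordan form
J =
  [-4,  1,  0]
  [ 0, -4,  0]
  [ 0,  0, -4]
(up to reordering of blocks).

Per-block formulas:
  For a 1×1 block at λ = -4: exp(t · [-4]) = [e^(-4t)].
  For a 2×2 Jordan block J_2(-4): exp(t · J_2(-4)) = e^(-4t)·(I + t·N), where N is the 2×2 nilpotent shift.

After assembling e^{tJ} and conjugating by P, we get:

e^{tB} =
  [-3*t*exp(-4*t) + exp(-4*t), -t*exp(-4*t), -2*t*exp(-4*t)]
  [-3*t*exp(-4*t), -t*exp(-4*t) + exp(-4*t), -2*t*exp(-4*t)]
  [6*t*exp(-4*t), 2*t*exp(-4*t), 4*t*exp(-4*t) + exp(-4*t)]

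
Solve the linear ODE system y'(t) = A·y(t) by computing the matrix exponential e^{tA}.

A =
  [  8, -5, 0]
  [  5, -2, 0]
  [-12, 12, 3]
e^{tA} =
  [5*t*exp(3*t) + exp(3*t), -5*t*exp(3*t), 0]
  [5*t*exp(3*t), -5*t*exp(3*t) + exp(3*t), 0]
  [-12*t*exp(3*t), 12*t*exp(3*t), exp(3*t)]

Strategy: write A = P · J · P⁻¹ where J is a Jordan canonical form, so e^{tA} = P · e^{tJ} · P⁻¹, and e^{tJ} can be computed block-by-block.

A has Jordan form
J =
  [3, 1, 0]
  [0, 3, 0]
  [0, 0, 3]
(up to reordering of blocks).

Per-block formulas:
  For a 2×2 Jordan block J_2(3): exp(t · J_2(3)) = e^(3t)·(I + t·N), where N is the 2×2 nilpotent shift.
  For a 1×1 block at λ = 3: exp(t · [3]) = [e^(3t)].

After assembling e^{tJ} and conjugating by P, we get:

e^{tA} =
  [5*t*exp(3*t) + exp(3*t), -5*t*exp(3*t), 0]
  [5*t*exp(3*t), -5*t*exp(3*t) + exp(3*t), 0]
  [-12*t*exp(3*t), 12*t*exp(3*t), exp(3*t)]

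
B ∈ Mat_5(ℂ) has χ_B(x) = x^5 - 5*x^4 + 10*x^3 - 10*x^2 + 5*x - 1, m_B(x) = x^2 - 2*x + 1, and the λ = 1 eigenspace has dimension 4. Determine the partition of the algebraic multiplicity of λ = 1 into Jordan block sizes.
Block sizes for λ = 1: [2, 1, 1, 1]

Step 1 — from the characteristic polynomial, algebraic multiplicity of λ = 1 is 5. From dim ker(B − (1)·I) = 4, there are exactly 4 Jordan blocks for λ = 1.
Step 2 — from the minimal polynomial, the factor (x − 1)^2 tells us the largest block for λ = 1 has size 2.
Step 3 — with total size 5, 4 blocks, and largest block 2, the block sizes (in nonincreasing order) are [2, 1, 1, 1].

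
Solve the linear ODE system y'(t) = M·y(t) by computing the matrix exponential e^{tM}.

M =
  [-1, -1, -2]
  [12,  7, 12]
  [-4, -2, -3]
e^{tM} =
  [-2*t*exp(t) + exp(t), -t*exp(t), -2*t*exp(t)]
  [12*t*exp(t), 6*t*exp(t) + exp(t), 12*t*exp(t)]
  [-4*t*exp(t), -2*t*exp(t), -4*t*exp(t) + exp(t)]

Strategy: write M = P · J · P⁻¹ where J is a Jordan canonical form, so e^{tM} = P · e^{tJ} · P⁻¹, and e^{tJ} can be computed block-by-block.

M has Jordan form
J =
  [1, 1, 0]
  [0, 1, 0]
  [0, 0, 1]
(up to reordering of blocks).

Per-block formulas:
  For a 2×2 Jordan block J_2(1): exp(t · J_2(1)) = e^(1t)·(I + t·N), where N is the 2×2 nilpotent shift.
  For a 1×1 block at λ = 1: exp(t · [1]) = [e^(1t)].

After assembling e^{tJ} and conjugating by P, we get:

e^{tM} =
  [-2*t*exp(t) + exp(t), -t*exp(t), -2*t*exp(t)]
  [12*t*exp(t), 6*t*exp(t) + exp(t), 12*t*exp(t)]
  [-4*t*exp(t), -2*t*exp(t), -4*t*exp(t) + exp(t)]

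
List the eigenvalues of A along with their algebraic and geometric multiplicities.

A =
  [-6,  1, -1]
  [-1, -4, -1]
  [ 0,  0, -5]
λ = -5: alg = 3, geom = 2

Step 1 — factor the characteristic polynomial to read off the algebraic multiplicities:
  χ_A(x) = (x + 5)^3

Step 2 — compute geometric multiplicities via the rank-nullity identity g(λ) = n − rank(A − λI):
  rank(A − (-5)·I) = 1, so dim ker(A − (-5)·I) = n − 1 = 2

Summary:
  λ = -5: algebraic multiplicity = 3, geometric multiplicity = 2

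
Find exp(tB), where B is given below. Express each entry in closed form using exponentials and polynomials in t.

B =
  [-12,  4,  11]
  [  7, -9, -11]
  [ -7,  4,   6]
e^{tB} =
  [-7*t*exp(-5*t) + exp(-5*t), 4*t*exp(-5*t), 11*t*exp(-5*t)]
  [7*t*exp(-5*t), -4*t*exp(-5*t) + exp(-5*t), -11*t*exp(-5*t)]
  [-7*t*exp(-5*t), 4*t*exp(-5*t), 11*t*exp(-5*t) + exp(-5*t)]

Strategy: write B = P · J · P⁻¹ where J is a Jordan canonical form, so e^{tB} = P · e^{tJ} · P⁻¹, and e^{tJ} can be computed block-by-block.

B has Jordan form
J =
  [-5,  1,  0]
  [ 0, -5,  0]
  [ 0,  0, -5]
(up to reordering of blocks).

Per-block formulas:
  For a 1×1 block at λ = -5: exp(t · [-5]) = [e^(-5t)].
  For a 2×2 Jordan block J_2(-5): exp(t · J_2(-5)) = e^(-5t)·(I + t·N), where N is the 2×2 nilpotent shift.

After assembling e^{tJ} and conjugating by P, we get:

e^{tB} =
  [-7*t*exp(-5*t) + exp(-5*t), 4*t*exp(-5*t), 11*t*exp(-5*t)]
  [7*t*exp(-5*t), -4*t*exp(-5*t) + exp(-5*t), -11*t*exp(-5*t)]
  [-7*t*exp(-5*t), 4*t*exp(-5*t), 11*t*exp(-5*t) + exp(-5*t)]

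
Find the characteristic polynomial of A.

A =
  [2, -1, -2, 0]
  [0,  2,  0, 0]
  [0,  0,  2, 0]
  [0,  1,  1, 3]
x^4 - 9*x^3 + 30*x^2 - 44*x + 24

Expanding det(x·I − A) (e.g. by cofactor expansion or by noting that A is similar to its Jordan form J, which has the same characteristic polynomial as A) gives
  χ_A(x) = x^4 - 9*x^3 + 30*x^2 - 44*x + 24
which factors as (x - 3)*(x - 2)^3. The eigenvalues (with algebraic multiplicities) are λ = 2 with multiplicity 3, λ = 3 with multiplicity 1.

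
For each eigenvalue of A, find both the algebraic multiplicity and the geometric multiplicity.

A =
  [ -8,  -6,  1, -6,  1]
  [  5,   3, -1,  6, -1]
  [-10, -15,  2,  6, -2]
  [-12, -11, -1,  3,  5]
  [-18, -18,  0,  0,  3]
λ = -3: alg = 2, geom = 1; λ = 3: alg = 3, geom = 1

Step 1 — factor the characteristic polynomial to read off the algebraic multiplicities:
  χ_A(x) = (x - 3)^3*(x + 3)^2

Step 2 — compute geometric multiplicities via the rank-nullity identity g(λ) = n − rank(A − λI):
  rank(A − (-3)·I) = 4, so dim ker(A − (-3)·I) = n − 4 = 1
  rank(A − (3)·I) = 4, so dim ker(A − (3)·I) = n − 4 = 1

Summary:
  λ = -3: algebraic multiplicity = 2, geometric multiplicity = 1
  λ = 3: algebraic multiplicity = 3, geometric multiplicity = 1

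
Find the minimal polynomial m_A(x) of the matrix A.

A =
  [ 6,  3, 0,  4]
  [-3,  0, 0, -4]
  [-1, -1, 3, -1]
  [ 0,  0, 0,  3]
x^2 - 6*x + 9

The characteristic polynomial is χ_A(x) = (x - 3)^4, so the eigenvalues are known. The minimal polynomial is
  m_A(x) = Π_λ (x − λ)^{k_λ}
where k_λ is the size of the *largest* Jordan block for λ (equivalently, the smallest k with (A − λI)^k v = 0 for every generalised eigenvector v of λ).

  λ = 3: largest Jordan block has size 2, contributing (x − 3)^2

So m_A(x) = (x - 3)^2 = x^2 - 6*x + 9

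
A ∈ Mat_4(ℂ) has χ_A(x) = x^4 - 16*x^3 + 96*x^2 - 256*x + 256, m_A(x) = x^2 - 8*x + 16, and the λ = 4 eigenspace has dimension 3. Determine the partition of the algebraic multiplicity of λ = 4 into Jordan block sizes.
Block sizes for λ = 4: [2, 1, 1]

Step 1 — from the characteristic polynomial, algebraic multiplicity of λ = 4 is 4. From dim ker(A − (4)·I) = 3, there are exactly 3 Jordan blocks for λ = 4.
Step 2 — from the minimal polynomial, the factor (x − 4)^2 tells us the largest block for λ = 4 has size 2.
Step 3 — with total size 4, 3 blocks, and largest block 2, the block sizes (in nonincreasing order) are [2, 1, 1].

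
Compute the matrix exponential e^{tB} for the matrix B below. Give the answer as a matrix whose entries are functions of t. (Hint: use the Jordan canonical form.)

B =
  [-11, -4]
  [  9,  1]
e^{tB} =
  [-6*t*exp(-5*t) + exp(-5*t), -4*t*exp(-5*t)]
  [9*t*exp(-5*t), 6*t*exp(-5*t) + exp(-5*t)]

Strategy: write B = P · J · P⁻¹ where J is a Jordan canonical form, so e^{tB} = P · e^{tJ} · P⁻¹, and e^{tJ} can be computed block-by-block.

B has Jordan form
J =
  [-5,  1]
  [ 0, -5]
(up to reordering of blocks).

Per-block formulas:
  For a 2×2 Jordan block J_2(-5): exp(t · J_2(-5)) = e^(-5t)·(I + t·N), where N is the 2×2 nilpotent shift.

After assembling e^{tJ} and conjugating by P, we get:

e^{tB} =
  [-6*t*exp(-5*t) + exp(-5*t), -4*t*exp(-5*t)]
  [9*t*exp(-5*t), 6*t*exp(-5*t) + exp(-5*t)]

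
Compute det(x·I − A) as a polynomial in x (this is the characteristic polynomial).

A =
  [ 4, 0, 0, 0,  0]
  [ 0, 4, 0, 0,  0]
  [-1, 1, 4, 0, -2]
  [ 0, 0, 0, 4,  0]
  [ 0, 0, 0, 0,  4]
x^5 - 20*x^4 + 160*x^3 - 640*x^2 + 1280*x - 1024

Expanding det(x·I − A) (e.g. by cofactor expansion or by noting that A is similar to its Jordan form J, which has the same characteristic polynomial as A) gives
  χ_A(x) = x^5 - 20*x^4 + 160*x^3 - 640*x^2 + 1280*x - 1024
which factors as (x - 4)^5. The eigenvalues (with algebraic multiplicities) are λ = 4 with multiplicity 5.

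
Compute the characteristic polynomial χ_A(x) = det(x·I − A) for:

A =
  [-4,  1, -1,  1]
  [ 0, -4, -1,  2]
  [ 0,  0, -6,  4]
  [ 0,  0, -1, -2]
x^4 + 16*x^3 + 96*x^2 + 256*x + 256

Expanding det(x·I − A) (e.g. by cofactor expansion or by noting that A is similar to its Jordan form J, which has the same characteristic polynomial as A) gives
  χ_A(x) = x^4 + 16*x^3 + 96*x^2 + 256*x + 256
which factors as (x + 4)^4. The eigenvalues (with algebraic multiplicities) are λ = -4 with multiplicity 4.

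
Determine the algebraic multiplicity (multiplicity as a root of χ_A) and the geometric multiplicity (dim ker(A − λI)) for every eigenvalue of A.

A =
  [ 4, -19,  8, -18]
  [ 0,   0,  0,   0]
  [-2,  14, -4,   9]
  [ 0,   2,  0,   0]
λ = 0: alg = 4, geom = 2

Step 1 — factor the characteristic polynomial to read off the algebraic multiplicities:
  χ_A(x) = x^4

Step 2 — compute geometric multiplicities via the rank-nullity identity g(λ) = n − rank(A − λI):
  rank(A − (0)·I) = 2, so dim ker(A − (0)·I) = n − 2 = 2

Summary:
  λ = 0: algebraic multiplicity = 4, geometric multiplicity = 2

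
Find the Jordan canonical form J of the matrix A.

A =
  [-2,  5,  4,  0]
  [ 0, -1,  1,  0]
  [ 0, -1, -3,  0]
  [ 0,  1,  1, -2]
J_3(-2) ⊕ J_1(-2)

The characteristic polynomial is
  det(x·I − A) = x^4 + 8*x^3 + 24*x^2 + 32*x + 16 = (x + 2)^4

Eigenvalues and multiplicities (the geometric multiplicity of λ is n − rank(A − λI), which equals the number of Jordan blocks for λ):
  λ = -2: algebraic multiplicity = 4, geometric multiplicity = 2

Determining the block sizes for each eigenvalue:
  λ = -2: with am = 4 and gm = 2, the partition is not yet determined (e.g. several partitions of 4 into 2 parts exist). Let N = A − (-2)·I. Computing rank(N^1) = 2, rank(N^2) = 1, rank(N^3) = 0; the number of blocks of size ≥ j is rank(N^{j−1}) − rank(N^j), giving [2, 1, 1]. So we have 1 block(s) of size 3, 1 block(s) of size 1 → block sizes [3, 1]

Assembling the blocks gives a Jordan form
J =
  [-2,  1,  0,  0]
  [ 0, -2,  1,  0]
  [ 0,  0, -2,  0]
  [ 0,  0,  0, -2]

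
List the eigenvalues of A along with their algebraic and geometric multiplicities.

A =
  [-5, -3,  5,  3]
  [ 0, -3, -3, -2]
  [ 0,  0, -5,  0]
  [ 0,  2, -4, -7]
λ = -5: alg = 4, geom = 2

Step 1 — factor the characteristic polynomial to read off the algebraic multiplicities:
  χ_A(x) = (x + 5)^4

Step 2 — compute geometric multiplicities via the rank-nullity identity g(λ) = n − rank(A − λI):
  rank(A − (-5)·I) = 2, so dim ker(A − (-5)·I) = n − 2 = 2

Summary:
  λ = -5: algebraic multiplicity = 4, geometric multiplicity = 2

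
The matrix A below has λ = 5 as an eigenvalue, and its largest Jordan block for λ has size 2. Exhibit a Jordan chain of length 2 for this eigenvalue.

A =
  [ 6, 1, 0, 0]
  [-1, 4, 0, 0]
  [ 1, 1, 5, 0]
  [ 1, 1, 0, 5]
A Jordan chain for λ = 5 of length 2:
v_1 = (1, -1, 1, 1)ᵀ
v_2 = (1, 0, 0, 0)ᵀ

Let N = A − (5)·I. We want v_2 with N^2 v_2 = 0 but N^1 v_2 ≠ 0; then v_{j-1} := N · v_j for j = 2, …, 2.

Pick v_2 = (1, 0, 0, 0)ᵀ.
Then v_1 = N · v_2 = (1, -1, 1, 1)ᵀ.

Sanity check: (A − (5)·I) v_1 = (0, 0, 0, 0)ᵀ = 0. ✓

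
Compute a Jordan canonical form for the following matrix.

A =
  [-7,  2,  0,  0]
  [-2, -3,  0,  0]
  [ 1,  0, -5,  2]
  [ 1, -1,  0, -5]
J_2(-5) ⊕ J_2(-5)

The characteristic polynomial is
  det(x·I − A) = x^4 + 20*x^3 + 150*x^2 + 500*x + 625 = (x + 5)^4

Eigenvalues and multiplicities (the geometric multiplicity of λ is n − rank(A − λI), which equals the number of Jordan blocks for λ):
  λ = -5: algebraic multiplicity = 4, geometric multiplicity = 2

Determining the block sizes for each eigenvalue:
  λ = -5: with am = 4 and gm = 2, the partition is not yet determined (e.g. several partitions of 4 into 2 parts exist). Let N = A − (-5)·I. Computing rank(N^1) = 2, rank(N^2) = 0; the number of blocks of size ≥ j is rank(N^{j−1}) − rank(N^j), giving [2, 2]. So we have 2 block(s) of size 2 → block sizes [2, 2]

Assembling the blocks gives a Jordan form
J =
  [-5,  1,  0,  0]
  [ 0, -5,  0,  0]
  [ 0,  0, -5,  1]
  [ 0,  0,  0, -5]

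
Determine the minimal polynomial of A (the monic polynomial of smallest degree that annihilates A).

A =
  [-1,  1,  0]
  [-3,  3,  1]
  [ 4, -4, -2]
x^3

The characteristic polynomial is χ_A(x) = x^3, so the eigenvalues are known. The minimal polynomial is
  m_A(x) = Π_λ (x − λ)^{k_λ}
where k_λ is the size of the *largest* Jordan block for λ (equivalently, the smallest k with (A − λI)^k v = 0 for every generalised eigenvector v of λ).

  λ = 0: largest Jordan block has size 3, contributing (x − 0)^3

So m_A(x) = x^3 = x^3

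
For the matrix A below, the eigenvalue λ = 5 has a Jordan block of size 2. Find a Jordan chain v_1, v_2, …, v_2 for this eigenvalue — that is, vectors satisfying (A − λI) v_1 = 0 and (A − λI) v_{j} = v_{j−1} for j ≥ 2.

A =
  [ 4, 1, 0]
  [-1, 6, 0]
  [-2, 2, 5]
A Jordan chain for λ = 5 of length 2:
v_1 = (-1, -1, -2)ᵀ
v_2 = (1, 0, 0)ᵀ

Let N = A − (5)·I. We want v_2 with N^2 v_2 = 0 but N^1 v_2 ≠ 0; then v_{j-1} := N · v_j for j = 2, …, 2.

Pick v_2 = (1, 0, 0)ᵀ.
Then v_1 = N · v_2 = (-1, -1, -2)ᵀ.

Sanity check: (A − (5)·I) v_1 = (0, 0, 0)ᵀ = 0. ✓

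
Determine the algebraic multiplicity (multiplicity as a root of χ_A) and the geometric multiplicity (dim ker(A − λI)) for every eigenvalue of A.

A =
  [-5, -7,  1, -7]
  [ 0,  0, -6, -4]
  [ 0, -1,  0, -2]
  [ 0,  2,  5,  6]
λ = -5: alg = 1, geom = 1; λ = 2: alg = 3, geom = 1

Step 1 — factor the characteristic polynomial to read off the algebraic multiplicities:
  χ_A(x) = (x - 2)^3*(x + 5)

Step 2 — compute geometric multiplicities via the rank-nullity identity g(λ) = n − rank(A − λI):
  rank(A − (-5)·I) = 3, so dim ker(A − (-5)·I) = n − 3 = 1
  rank(A − (2)·I) = 3, so dim ker(A − (2)·I) = n − 3 = 1

Summary:
  λ = -5: algebraic multiplicity = 1, geometric multiplicity = 1
  λ = 2: algebraic multiplicity = 3, geometric multiplicity = 1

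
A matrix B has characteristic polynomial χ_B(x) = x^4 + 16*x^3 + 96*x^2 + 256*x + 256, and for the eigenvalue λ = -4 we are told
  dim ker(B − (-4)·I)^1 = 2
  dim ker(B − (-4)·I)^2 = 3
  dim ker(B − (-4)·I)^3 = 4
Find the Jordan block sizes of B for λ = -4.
Block sizes for λ = -4: [3, 1]

From the dimensions of kernels of powers, the number of Jordan blocks of size at least j is d_j − d_{j−1} where d_j = dim ker(N^j) (with d_0 = 0). Computing the differences gives [2, 1, 1].
The number of blocks of size exactly k is (#blocks of size ≥ k) − (#blocks of size ≥ k + 1), so the partition is: 1 block(s) of size 1, 1 block(s) of size 3.
In nonincreasing order the block sizes are [3, 1].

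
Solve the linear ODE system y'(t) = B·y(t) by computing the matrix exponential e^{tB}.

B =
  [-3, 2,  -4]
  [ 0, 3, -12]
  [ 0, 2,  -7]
e^{tB} =
  [exp(-3*t), exp(-t) - exp(-3*t), -2*exp(-t) + 2*exp(-3*t)]
  [0, 3*exp(-t) - 2*exp(-3*t), -6*exp(-t) + 6*exp(-3*t)]
  [0, exp(-t) - exp(-3*t), -2*exp(-t) + 3*exp(-3*t)]

Strategy: write B = P · J · P⁻¹ where J is a Jordan canonical form, so e^{tB} = P · e^{tJ} · P⁻¹, and e^{tJ} can be computed block-by-block.

B has Jordan form
J =
  [-3,  0,  0]
  [ 0, -3,  0]
  [ 0,  0, -1]
(up to reordering of blocks).

Per-block formulas:
  For a 1×1 block at λ = -1: exp(t · [-1]) = [e^(-1t)].
  For a 1×1 block at λ = -3: exp(t · [-3]) = [e^(-3t)].

After assembling e^{tJ} and conjugating by P, we get:

e^{tB} =
  [exp(-3*t), exp(-t) - exp(-3*t), -2*exp(-t) + 2*exp(-3*t)]
  [0, 3*exp(-t) - 2*exp(-3*t), -6*exp(-t) + 6*exp(-3*t)]
  [0, exp(-t) - exp(-3*t), -2*exp(-t) + 3*exp(-3*t)]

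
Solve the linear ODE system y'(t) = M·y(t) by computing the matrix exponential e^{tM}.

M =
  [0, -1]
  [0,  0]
e^{tM} =
  [1, -t]
  [0, 1]

Strategy: write M = P · J · P⁻¹ where J is a Jordan canonical form, so e^{tM} = P · e^{tJ} · P⁻¹, and e^{tJ} can be computed block-by-block.

M has Jordan form
J =
  [0, 1]
  [0, 0]
(up to reordering of blocks).

Per-block formulas:
  For a 2×2 Jordan block J_2(0): exp(t · J_2(0)) = e^(0t)·(I + t·N), where N is the 2×2 nilpotent shift.

After assembling e^{tJ} and conjugating by P, we get:

e^{tM} =
  [1, -t]
  [0, 1]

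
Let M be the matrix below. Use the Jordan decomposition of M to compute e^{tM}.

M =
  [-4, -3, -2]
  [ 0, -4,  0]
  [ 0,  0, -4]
e^{tM} =
  [exp(-4*t), -3*t*exp(-4*t), -2*t*exp(-4*t)]
  [0, exp(-4*t), 0]
  [0, 0, exp(-4*t)]

Strategy: write M = P · J · P⁻¹ where J is a Jordan canonical form, so e^{tM} = P · e^{tJ} · P⁻¹, and e^{tJ} can be computed block-by-block.

M has Jordan form
J =
  [-4,  1,  0]
  [ 0, -4,  0]
  [ 0,  0, -4]
(up to reordering of blocks).

Per-block formulas:
  For a 1×1 block at λ = -4: exp(t · [-4]) = [e^(-4t)].
  For a 2×2 Jordan block J_2(-4): exp(t · J_2(-4)) = e^(-4t)·(I + t·N), where N is the 2×2 nilpotent shift.

After assembling e^{tJ} and conjugating by P, we get:

e^{tM} =
  [exp(-4*t), -3*t*exp(-4*t), -2*t*exp(-4*t)]
  [0, exp(-4*t), 0]
  [0, 0, exp(-4*t)]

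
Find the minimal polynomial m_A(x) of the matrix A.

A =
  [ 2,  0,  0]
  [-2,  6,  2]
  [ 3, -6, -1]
x^2 - 5*x + 6

The characteristic polynomial is χ_A(x) = (x - 3)*(x - 2)^2, so the eigenvalues are known. The minimal polynomial is
  m_A(x) = Π_λ (x − λ)^{k_λ}
where k_λ is the size of the *largest* Jordan block for λ (equivalently, the smallest k with (A − λI)^k v = 0 for every generalised eigenvector v of λ).

  λ = 2: largest Jordan block has size 1, contributing (x − 2)
  λ = 3: largest Jordan block has size 1, contributing (x − 3)

So m_A(x) = (x - 3)*(x - 2) = x^2 - 5*x + 6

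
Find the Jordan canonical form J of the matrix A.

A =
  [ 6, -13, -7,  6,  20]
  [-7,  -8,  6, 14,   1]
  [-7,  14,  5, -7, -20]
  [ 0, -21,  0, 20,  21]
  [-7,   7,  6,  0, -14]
J_2(-1) ⊕ J_1(-1) ⊕ J_2(6)

The characteristic polynomial is
  det(x·I − A) = x^5 - 9*x^4 + 3*x^3 + 73*x^2 + 96*x + 36 = (x - 6)^2*(x + 1)^3

Eigenvalues and multiplicities (the geometric multiplicity of λ is n − rank(A − λI), which equals the number of Jordan blocks for λ):
  λ = -1: algebraic multiplicity = 3, geometric multiplicity = 2
  λ = 6: algebraic multiplicity = 2, geometric multiplicity = 1

Determining the block sizes for each eigenvalue:
  λ = -1: 2 blocks summing to 3 forces exactly one block of size 2 and the rest size 1 → block sizes [2, 1]
  λ = 6: one block (gm = 1), so the single block has size am = 2 → block sizes [2]

Assembling the blocks gives a Jordan form
J =
  [-1,  1,  0, 0, 0]
  [ 0, -1,  0, 0, 0]
  [ 0,  0, -1, 0, 0]
  [ 0,  0,  0, 6, 1]
  [ 0,  0,  0, 0, 6]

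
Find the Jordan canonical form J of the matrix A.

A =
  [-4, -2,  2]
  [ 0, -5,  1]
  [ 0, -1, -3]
J_2(-4) ⊕ J_1(-4)

The characteristic polynomial is
  det(x·I − A) = x^3 + 12*x^2 + 48*x + 64 = (x + 4)^3

Eigenvalues and multiplicities (the geometric multiplicity of λ is n − rank(A − λI), which equals the number of Jordan blocks for λ):
  λ = -4: algebraic multiplicity = 3, geometric multiplicity = 2

Determining the block sizes for each eigenvalue:
  λ = -4: 2 blocks summing to 3 forces exactly one block of size 2 and the rest size 1 → block sizes [2, 1]

Assembling the blocks gives a Jordan form
J =
  [-4,  1,  0]
  [ 0, -4,  0]
  [ 0,  0, -4]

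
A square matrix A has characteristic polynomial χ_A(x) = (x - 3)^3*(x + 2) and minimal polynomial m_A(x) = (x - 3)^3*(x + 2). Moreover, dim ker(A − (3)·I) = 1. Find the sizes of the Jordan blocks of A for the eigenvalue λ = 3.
Block sizes for λ = 3: [3]

Step 1 — from the characteristic polynomial, algebraic multiplicity of λ = 3 is 3. From dim ker(A − (3)·I) = 1, there are exactly 1 Jordan blocks for λ = 3.
Step 2 — from the minimal polynomial, the factor (x − 3)^3 tells us the largest block for λ = 3 has size 3.
Step 3 — with total size 3, 1 blocks, and largest block 3, the block sizes (in nonincreasing order) are [3].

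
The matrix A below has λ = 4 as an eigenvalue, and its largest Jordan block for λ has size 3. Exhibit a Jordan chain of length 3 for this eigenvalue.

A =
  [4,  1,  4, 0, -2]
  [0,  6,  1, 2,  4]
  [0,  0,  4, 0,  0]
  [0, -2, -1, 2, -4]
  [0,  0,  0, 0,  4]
A Jordan chain for λ = 4 of length 3:
v_1 = (2, 0, 0, 0, 0)ᵀ
v_2 = (1, 2, 0, -2, 0)ᵀ
v_3 = (0, 1, 0, 0, 0)ᵀ

Let N = A − (4)·I. We want v_3 with N^3 v_3 = 0 but N^2 v_3 ≠ 0; then v_{j-1} := N · v_j for j = 3, …, 2.

Pick v_3 = (0, 1, 0, 0, 0)ᵀ.
Then v_2 = N · v_3 = (1, 2, 0, -2, 0)ᵀ.
Then v_1 = N · v_2 = (2, 0, 0, 0, 0)ᵀ.

Sanity check: (A − (4)·I) v_1 = (0, 0, 0, 0, 0)ᵀ = 0. ✓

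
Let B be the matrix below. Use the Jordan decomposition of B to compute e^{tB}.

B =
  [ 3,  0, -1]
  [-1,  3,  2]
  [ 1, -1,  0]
e^{tB} =
  [t*exp(2*t) + exp(2*t), t^2*exp(2*t)/2, t^2*exp(2*t)/2 - t*exp(2*t)]
  [-t*exp(2*t), -t^2*exp(2*t)/2 + t*exp(2*t) + exp(2*t), -t^2*exp(2*t)/2 + 2*t*exp(2*t)]
  [t*exp(2*t), t^2*exp(2*t)/2 - t*exp(2*t), t^2*exp(2*t)/2 - 2*t*exp(2*t) + exp(2*t)]

Strategy: write B = P · J · P⁻¹ where J is a Jordan canonical form, so e^{tB} = P · e^{tJ} · P⁻¹, and e^{tJ} can be computed block-by-block.

B has Jordan form
J =
  [2, 1, 0]
  [0, 2, 1]
  [0, 0, 2]
(up to reordering of blocks).

Per-block formulas:
  For a 3×3 Jordan block J_3(2): exp(t · J_3(2)) = e^(2t)·(I + t·N + (t^2/2)·N^2), where N is the 3×3 nilpotent shift.

After assembling e^{tJ} and conjugating by P, we get:

e^{tB} =
  [t*exp(2*t) + exp(2*t), t^2*exp(2*t)/2, t^2*exp(2*t)/2 - t*exp(2*t)]
  [-t*exp(2*t), -t^2*exp(2*t)/2 + t*exp(2*t) + exp(2*t), -t^2*exp(2*t)/2 + 2*t*exp(2*t)]
  [t*exp(2*t), t^2*exp(2*t)/2 - t*exp(2*t), t^2*exp(2*t)/2 - 2*t*exp(2*t) + exp(2*t)]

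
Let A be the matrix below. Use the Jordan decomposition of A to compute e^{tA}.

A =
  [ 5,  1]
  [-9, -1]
e^{tA} =
  [3*t*exp(2*t) + exp(2*t), t*exp(2*t)]
  [-9*t*exp(2*t), -3*t*exp(2*t) + exp(2*t)]

Strategy: write A = P · J · P⁻¹ where J is a Jordan canonical form, so e^{tA} = P · e^{tJ} · P⁻¹, and e^{tJ} can be computed block-by-block.

A has Jordan form
J =
  [2, 1]
  [0, 2]
(up to reordering of blocks).

Per-block formulas:
  For a 2×2 Jordan block J_2(2): exp(t · J_2(2)) = e^(2t)·(I + t·N), where N is the 2×2 nilpotent shift.

After assembling e^{tJ} and conjugating by P, we get:

e^{tA} =
  [3*t*exp(2*t) + exp(2*t), t*exp(2*t)]
  [-9*t*exp(2*t), -3*t*exp(2*t) + exp(2*t)]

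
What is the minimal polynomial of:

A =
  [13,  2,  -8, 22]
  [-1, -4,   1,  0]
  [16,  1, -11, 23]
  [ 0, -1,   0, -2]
x^4 + 4*x^3 - 18*x^2 - 108*x - 135

The characteristic polynomial is χ_A(x) = (x - 5)*(x + 3)^3, so the eigenvalues are known. The minimal polynomial is
  m_A(x) = Π_λ (x − λ)^{k_λ}
where k_λ is the size of the *largest* Jordan block for λ (equivalently, the smallest k with (A − λI)^k v = 0 for every generalised eigenvector v of λ).

  λ = -3: largest Jordan block has size 3, contributing (x + 3)^3
  λ = 5: largest Jordan block has size 1, contributing (x − 5)

So m_A(x) = (x - 5)*(x + 3)^3 = x^4 + 4*x^3 - 18*x^2 - 108*x - 135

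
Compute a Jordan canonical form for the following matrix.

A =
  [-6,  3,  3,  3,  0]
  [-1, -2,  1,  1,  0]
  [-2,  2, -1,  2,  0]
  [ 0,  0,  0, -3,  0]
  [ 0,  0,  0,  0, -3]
J_2(-3) ⊕ J_1(-3) ⊕ J_1(-3) ⊕ J_1(-3)

The characteristic polynomial is
  det(x·I − A) = x^5 + 15*x^4 + 90*x^3 + 270*x^2 + 405*x + 243 = (x + 3)^5

Eigenvalues and multiplicities (the geometric multiplicity of λ is n − rank(A − λI), which equals the number of Jordan blocks for λ):
  λ = -3: algebraic multiplicity = 5, geometric multiplicity = 4

Determining the block sizes for each eigenvalue:
  λ = -3: 4 blocks summing to 5 forces exactly one block of size 2 and the rest size 1 → block sizes [2, 1, 1, 1]

Assembling the blocks gives a Jordan form
J =
  [-3,  1,  0,  0,  0]
  [ 0, -3,  0,  0,  0]
  [ 0,  0, -3,  0,  0]
  [ 0,  0,  0, -3,  0]
  [ 0,  0,  0,  0, -3]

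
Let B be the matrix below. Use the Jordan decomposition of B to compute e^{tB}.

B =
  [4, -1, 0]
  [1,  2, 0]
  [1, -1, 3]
e^{tB} =
  [t*exp(3*t) + exp(3*t), -t*exp(3*t), 0]
  [t*exp(3*t), -t*exp(3*t) + exp(3*t), 0]
  [t*exp(3*t), -t*exp(3*t), exp(3*t)]

Strategy: write B = P · J · P⁻¹ where J is a Jordan canonical form, so e^{tB} = P · e^{tJ} · P⁻¹, and e^{tJ} can be computed block-by-block.

B has Jordan form
J =
  [3, 1, 0]
  [0, 3, 0]
  [0, 0, 3]
(up to reordering of blocks).

Per-block formulas:
  For a 1×1 block at λ = 3: exp(t · [3]) = [e^(3t)].
  For a 2×2 Jordan block J_2(3): exp(t · J_2(3)) = e^(3t)·(I + t·N), where N is the 2×2 nilpotent shift.

After assembling e^{tJ} and conjugating by P, we get:

e^{tB} =
  [t*exp(3*t) + exp(3*t), -t*exp(3*t), 0]
  [t*exp(3*t), -t*exp(3*t) + exp(3*t), 0]
  [t*exp(3*t), -t*exp(3*t), exp(3*t)]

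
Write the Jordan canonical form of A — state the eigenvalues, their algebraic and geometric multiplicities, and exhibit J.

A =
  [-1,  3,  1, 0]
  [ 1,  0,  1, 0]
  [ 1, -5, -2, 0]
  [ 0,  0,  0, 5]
J_3(-1) ⊕ J_1(5)

The characteristic polynomial is
  det(x·I − A) = x^4 - 2*x^3 - 12*x^2 - 14*x - 5 = (x - 5)*(x + 1)^3

Eigenvalues and multiplicities (the geometric multiplicity of λ is n − rank(A − λI), which equals the number of Jordan blocks for λ):
  λ = -1: algebraic multiplicity = 3, geometric multiplicity = 1
  λ = 5: algebraic multiplicity = 1, geometric multiplicity = 1

Determining the block sizes for each eigenvalue:
  λ = -1: one block (gm = 1), so the single block has size am = 3 → block sizes [3]
  λ = 5: one block (gm = 1), so the single block has size am = 1 → block sizes [1]

Assembling the blocks gives a Jordan form
J =
  [-1,  1,  0, 0]
  [ 0, -1,  1, 0]
  [ 0,  0, -1, 0]
  [ 0,  0,  0, 5]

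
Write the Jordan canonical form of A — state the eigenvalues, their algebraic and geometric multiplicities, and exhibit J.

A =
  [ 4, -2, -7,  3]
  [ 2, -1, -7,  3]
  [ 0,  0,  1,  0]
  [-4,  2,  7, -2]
J_2(0) ⊕ J_1(1) ⊕ J_1(1)

The characteristic polynomial is
  det(x·I − A) = x^4 - 2*x^3 + x^2 = x^2*(x - 1)^2

Eigenvalues and multiplicities (the geometric multiplicity of λ is n − rank(A − λI), which equals the number of Jordan blocks for λ):
  λ = 0: algebraic multiplicity = 2, geometric multiplicity = 1
  λ = 1: algebraic multiplicity = 2, geometric multiplicity = 2

Determining the block sizes for each eigenvalue:
  λ = 0: one block (gm = 1), so the single block has size am = 2 → block sizes [2]
  λ = 1: gm = am = 2, so every block has size 1 → block sizes [1, 1]

Assembling the blocks gives a Jordan form
J =
  [0, 1, 0, 0]
  [0, 0, 0, 0]
  [0, 0, 1, 0]
  [0, 0, 0, 1]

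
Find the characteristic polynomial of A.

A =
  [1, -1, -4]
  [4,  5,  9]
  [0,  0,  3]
x^3 - 9*x^2 + 27*x - 27

Expanding det(x·I − A) (e.g. by cofactor expansion or by noting that A is similar to its Jordan form J, which has the same characteristic polynomial as A) gives
  χ_A(x) = x^3 - 9*x^2 + 27*x - 27
which factors as (x - 3)^3. The eigenvalues (with algebraic multiplicities) are λ = 3 with multiplicity 3.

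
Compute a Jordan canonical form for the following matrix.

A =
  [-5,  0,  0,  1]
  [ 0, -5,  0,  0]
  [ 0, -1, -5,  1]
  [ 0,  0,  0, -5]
J_2(-5) ⊕ J_2(-5)

The characteristic polynomial is
  det(x·I − A) = x^4 + 20*x^3 + 150*x^2 + 500*x + 625 = (x + 5)^4

Eigenvalues and multiplicities (the geometric multiplicity of λ is n − rank(A − λI), which equals the number of Jordan blocks for λ):
  λ = -5: algebraic multiplicity = 4, geometric multiplicity = 2

Determining the block sizes for each eigenvalue:
  λ = -5: with am = 4 and gm = 2, the partition is not yet determined (e.g. several partitions of 4 into 2 parts exist). Let N = A − (-5)·I. Computing rank(N^1) = 2, rank(N^2) = 0; the number of blocks of size ≥ j is rank(N^{j−1}) − rank(N^j), giving [2, 2]. So we have 2 block(s) of size 2 → block sizes [2, 2]

Assembling the blocks gives a Jordan form
J =
  [-5,  1,  0,  0]
  [ 0, -5,  0,  0]
  [ 0,  0, -5,  1]
  [ 0,  0,  0, -5]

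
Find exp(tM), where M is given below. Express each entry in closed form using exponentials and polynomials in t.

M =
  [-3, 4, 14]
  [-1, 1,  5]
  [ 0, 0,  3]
e^{tM} =
  [-2*t*exp(-t) + exp(-t), 4*t*exp(-t), 2*t*exp(-t) + 3*exp(3*t) - 3*exp(-t)]
  [-t*exp(-t), 2*t*exp(-t) + exp(-t), t*exp(-t) + exp(3*t) - exp(-t)]
  [0, 0, exp(3*t)]

Strategy: write M = P · J · P⁻¹ where J is a Jordan canonical form, so e^{tM} = P · e^{tJ} · P⁻¹, and e^{tJ} can be computed block-by-block.

M has Jordan form
J =
  [-1,  1, 0]
  [ 0, -1, 0]
  [ 0,  0, 3]
(up to reordering of blocks).

Per-block formulas:
  For a 2×2 Jordan block J_2(-1): exp(t · J_2(-1)) = e^(-1t)·(I + t·N), where N is the 2×2 nilpotent shift.
  For a 1×1 block at λ = 3: exp(t · [3]) = [e^(3t)].

After assembling e^{tJ} and conjugating by P, we get:

e^{tM} =
  [-2*t*exp(-t) + exp(-t), 4*t*exp(-t), 2*t*exp(-t) + 3*exp(3*t) - 3*exp(-t)]
  [-t*exp(-t), 2*t*exp(-t) + exp(-t), t*exp(-t) + exp(3*t) - exp(-t)]
  [0, 0, exp(3*t)]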